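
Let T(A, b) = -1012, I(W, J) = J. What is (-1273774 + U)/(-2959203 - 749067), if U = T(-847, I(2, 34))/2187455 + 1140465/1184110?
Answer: 73318017674828921/213446977944160300 ≈ 0.34350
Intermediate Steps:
U = 498703509451/518037468010 (U = -1012/2187455 + 1140465/1184110 = -1012*1/2187455 + 1140465*(1/1184110) = -1012/2187455 + 228093/236822 = 498703509451/518037468010 ≈ 0.96268)
(-1273774 + U)/(-2959203 - 749067) = (-1273774 + 498703509451/518037468010)/(-2959203 - 749067) = -659862159073460289/518037468010/(-3708270) = -659862159073460289/518037468010*(-1/3708270) = 73318017674828921/213446977944160300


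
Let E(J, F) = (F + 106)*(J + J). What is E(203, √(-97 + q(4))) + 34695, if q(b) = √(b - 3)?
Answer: 77731 + 1624*I*√6 ≈ 77731.0 + 3978.0*I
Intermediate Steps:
q(b) = √(-3 + b)
E(J, F) = 2*J*(106 + F) (E(J, F) = (106 + F)*(2*J) = 2*J*(106 + F))
E(203, √(-97 + q(4))) + 34695 = 2*203*(106 + √(-97 + √(-3 + 4))) + 34695 = 2*203*(106 + √(-97 + √1)) + 34695 = 2*203*(106 + √(-97 + 1)) + 34695 = 2*203*(106 + √(-96)) + 34695 = 2*203*(106 + 4*I*√6) + 34695 = (43036 + 1624*I*√6) + 34695 = 77731 + 1624*I*√6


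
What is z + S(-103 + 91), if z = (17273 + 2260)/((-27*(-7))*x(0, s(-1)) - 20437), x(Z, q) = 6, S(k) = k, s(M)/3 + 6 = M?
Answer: -251169/19303 ≈ -13.012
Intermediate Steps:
s(M) = -18 + 3*M
z = -19533/19303 (z = (17273 + 2260)/(-27*(-7)*6 - 20437) = 19533/(189*6 - 20437) = 19533/(1134 - 20437) = 19533/(-19303) = 19533*(-1/19303) = -19533/19303 ≈ -1.0119)
z + S(-103 + 91) = -19533/19303 + (-103 + 91) = -19533/19303 - 12 = -251169/19303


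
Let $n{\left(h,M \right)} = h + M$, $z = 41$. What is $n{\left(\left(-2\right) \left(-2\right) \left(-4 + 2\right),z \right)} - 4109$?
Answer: $-4076$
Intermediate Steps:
$n{\left(h,M \right)} = M + h$
$n{\left(\left(-2\right) \left(-2\right) \left(-4 + 2\right),z \right)} - 4109 = \left(41 + \left(-2\right) \left(-2\right) \left(-4 + 2\right)\right) - 4109 = \left(41 + 4 \left(-2\right)\right) - 4109 = \left(41 - 8\right) - 4109 = 33 - 4109 = -4076$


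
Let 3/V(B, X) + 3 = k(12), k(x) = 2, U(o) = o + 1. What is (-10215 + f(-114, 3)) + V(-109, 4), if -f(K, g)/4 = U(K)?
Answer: -9766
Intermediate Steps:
U(o) = 1 + o
f(K, g) = -4 - 4*K (f(K, g) = -4*(1 + K) = -4 - 4*K)
V(B, X) = -3 (V(B, X) = 3/(-3 + 2) = 3/(-1) = 3*(-1) = -3)
(-10215 + f(-114, 3)) + V(-109, 4) = (-10215 + (-4 - 4*(-114))) - 3 = (-10215 + (-4 + 456)) - 3 = (-10215 + 452) - 3 = -9763 - 3 = -9766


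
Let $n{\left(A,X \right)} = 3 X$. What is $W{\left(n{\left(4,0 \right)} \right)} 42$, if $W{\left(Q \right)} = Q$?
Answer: $0$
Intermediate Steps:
$W{\left(n{\left(4,0 \right)} \right)} 42 = 3 \cdot 0 \cdot 42 = 0 \cdot 42 = 0$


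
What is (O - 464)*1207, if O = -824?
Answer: -1554616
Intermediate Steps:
(O - 464)*1207 = (-824 - 464)*1207 = -1288*1207 = -1554616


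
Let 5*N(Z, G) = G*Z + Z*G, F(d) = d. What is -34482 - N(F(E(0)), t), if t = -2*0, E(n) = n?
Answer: -34482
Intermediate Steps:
t = 0
N(Z, G) = 2*G*Z/5 (N(Z, G) = (G*Z + Z*G)/5 = (G*Z + G*Z)/5 = (2*G*Z)/5 = 2*G*Z/5)
-34482 - N(F(E(0)), t) = -34482 - 2*0*0/5 = -34482 - 1*0 = -34482 + 0 = -34482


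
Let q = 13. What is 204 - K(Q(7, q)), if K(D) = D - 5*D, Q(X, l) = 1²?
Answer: 208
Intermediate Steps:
Q(X, l) = 1
K(D) = -4*D
204 - K(Q(7, q)) = 204 - (-4) = 204 - 1*(-4) = 204 + 4 = 208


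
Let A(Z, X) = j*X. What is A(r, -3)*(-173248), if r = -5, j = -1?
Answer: -519744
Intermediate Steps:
A(Z, X) = -X
A(r, -3)*(-173248) = -1*(-3)*(-173248) = 3*(-173248) = -519744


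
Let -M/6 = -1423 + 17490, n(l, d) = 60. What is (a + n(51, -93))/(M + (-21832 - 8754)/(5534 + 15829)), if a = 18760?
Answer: -100512915/514866628 ≈ -0.19522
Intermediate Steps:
M = -96402 (M = -6*(-1423 + 17490) = -6*16067 = -96402)
(a + n(51, -93))/(M + (-21832 - 8754)/(5534 + 15829)) = (18760 + 60)/(-96402 + (-21832 - 8754)/(5534 + 15829)) = 18820/(-96402 - 30586/21363) = 18820/(-2059466512/21363) = 18820*(-21363/2059466512) = -100512915/514866628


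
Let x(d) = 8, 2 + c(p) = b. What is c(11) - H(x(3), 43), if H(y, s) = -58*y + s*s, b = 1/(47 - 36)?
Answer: -15256/11 ≈ -1386.9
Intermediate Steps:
b = 1/11 ≈ 0.090909
c(p) = -21/11 (c(p) = -2 + 1/11 = -21/11)
H(y, s) = s² - 58*y (H(y, s) = -58*y + s² = s² - 58*y)
c(11) - H(x(3), 43) = -21/11 - (43² - 58*8) = -21/11 - (1849 - 464) = -21/11 - 1*1385 = -21/11 - 1385 = -15256/11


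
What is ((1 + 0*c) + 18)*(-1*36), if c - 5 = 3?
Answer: -684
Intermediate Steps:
c = 8 (c = 5 + 3 = 8)
((1 + 0*c) + 18)*(-1*36) = ((1 + 0*8) + 18)*(-1*36) = ((1 + 0) + 18)*(-36) = (1 + 18)*(-36) = 19*(-36) = -684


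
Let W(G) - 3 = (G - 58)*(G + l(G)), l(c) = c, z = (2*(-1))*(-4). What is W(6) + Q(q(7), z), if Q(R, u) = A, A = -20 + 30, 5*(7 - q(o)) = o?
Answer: -611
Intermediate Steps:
q(o) = 7 - o/5
A = 10
z = 8 (z = -2*(-4) = 8)
W(G) = 3 + 2*G*(-58 + G) (W(G) = 3 + (G - 58)*(G + G) = 3 + (-58 + G)*(2*G) = 3 + 2*G*(-58 + G))
Q(R, u) = 10
W(6) + Q(q(7), z) = (3 - 116*6 + 2*6²) + 10 = (3 - 696 + 2*36) + 10 = (3 - 696 + 72) + 10 = -621 + 10 = -611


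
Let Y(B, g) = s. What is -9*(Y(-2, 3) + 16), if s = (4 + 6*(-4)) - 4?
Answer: 72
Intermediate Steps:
s = -24 (s = (4 - 24) - 4 = -20 - 4 = -24)
Y(B, g) = -24
-9*(Y(-2, 3) + 16) = -9*(-24 + 16) = -9*(-8) = 72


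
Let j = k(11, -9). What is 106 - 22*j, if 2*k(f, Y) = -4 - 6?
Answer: 216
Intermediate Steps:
k(f, Y) = -5 (k(f, Y) = (-4 - 6)/2 = (1/2)*(-10) = -5)
j = -5
106 - 22*j = 106 - 22*(-5) = 106 + 110 = 216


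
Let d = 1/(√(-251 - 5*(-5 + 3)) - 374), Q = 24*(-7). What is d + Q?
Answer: -23540030/140117 - I*√241/140117 ≈ -168.0 - 0.00011079*I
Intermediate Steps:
Q = -168
d = 1/(-374 + I*√241) (d = 1/(√(-251 - 5*(-2)) - 374) = 1/(√(-251 + 10) - 374) = 1/(√(-241) - 374) = 1/(I*√241 - 374) = 1/(-374 + I*√241) ≈ -0.0026692 - 0.00011079*I)
d + Q = (-374/140117 - I*√241/140117) - 168 = -23540030/140117 - I*√241/140117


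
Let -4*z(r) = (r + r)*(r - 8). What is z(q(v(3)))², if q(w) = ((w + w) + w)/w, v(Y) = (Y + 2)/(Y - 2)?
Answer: 225/4 ≈ 56.250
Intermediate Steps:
v(Y) = (2 + Y)/(-2 + Y)
q(w) = 3 (q(w) = (2*w + w)/w = (3*w)/w = 3)
z(r) = -r*(-8 + r)/2 (z(r) = -(r + r)*(r - 8)/4 = -2*r*(-8 + r)/4 = -r*(-8 + r)/2)
z(q(v(3)))² = ((½)*3*(8 - 1*3))² = ((½)*3*(8 - 3))² = ((½)*3*5)² = (15/2)² = 225/4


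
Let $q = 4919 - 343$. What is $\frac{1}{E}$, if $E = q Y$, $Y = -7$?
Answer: $- \frac{1}{32032} \approx -3.1219 \cdot 10^{-5}$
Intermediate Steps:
$q = 4576$ ($q = 4919 - 343 = 4576$)
$E = -32032$ ($E = 4576 \left(-7\right) = -32032$)
$\frac{1}{E} = \frac{1}{-32032} = - \frac{1}{32032}$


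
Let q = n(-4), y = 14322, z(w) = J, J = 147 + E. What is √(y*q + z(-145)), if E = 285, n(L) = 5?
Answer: √72042 ≈ 268.41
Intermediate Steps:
J = 432 (J = 147 + 285 = 432)
z(w) = 432
q = 5
√(y*q + z(-145)) = √(14322*5 + 432) = √(71610 + 432) = √72042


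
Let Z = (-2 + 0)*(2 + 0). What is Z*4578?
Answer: -18312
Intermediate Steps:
Z = -4 (Z = -2*2 = -4)
Z*4578 = -4*4578 = -18312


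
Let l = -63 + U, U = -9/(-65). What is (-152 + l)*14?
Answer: -195524/65 ≈ -3008.1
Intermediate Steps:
U = 9/65 (U = -9*(-1/65) = 9/65 ≈ 0.13846)
l = -4086/65 (l = -63 + 9/65 = -4086/65 ≈ -62.862)
(-152 + l)*14 = (-152 - 4086/65)*14 = -13966/65*14 = -195524/65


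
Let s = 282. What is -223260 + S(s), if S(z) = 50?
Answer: -223210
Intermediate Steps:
-223260 + S(s) = -223260 + 50 = -223210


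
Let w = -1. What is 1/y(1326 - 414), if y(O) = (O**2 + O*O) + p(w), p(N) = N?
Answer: 1/1663487 ≈ 6.0115e-7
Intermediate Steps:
y(O) = -1 + 2*O**2 (y(O) = (O**2 + O*O) - 1 = (O**2 + O**2) - 1 = 2*O**2 - 1 = -1 + 2*O**2)
1/y(1326 - 414) = 1/(-1 + 2*(1326 - 414)**2) = 1/(-1 + 2*912**2) = 1/(-1 + 2*831744) = 1/(-1 + 1663488) = 1/1663487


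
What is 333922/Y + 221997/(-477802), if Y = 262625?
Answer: 101246637319/125482750250 ≈ 0.80686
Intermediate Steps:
333922/Y + 221997/(-477802) = 333922/262625 + 221997/(-477802) = 333922*(1/262625) + 221997*(-1/477802) = 333922/262625 - 221997/477802 = 101246637319/125482750250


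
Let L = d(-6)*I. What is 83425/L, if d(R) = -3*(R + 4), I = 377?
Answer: 83425/2262 ≈ 36.881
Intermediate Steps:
d(R) = -12 - 3*R (d(R) = -3*(4 + R) = -12 - 3*R)
L = 2262 (L = (-12 - 3*(-6))*377 = (-12 + 18)*377 = 6*377 = 2262)
83425/L = 83425/2262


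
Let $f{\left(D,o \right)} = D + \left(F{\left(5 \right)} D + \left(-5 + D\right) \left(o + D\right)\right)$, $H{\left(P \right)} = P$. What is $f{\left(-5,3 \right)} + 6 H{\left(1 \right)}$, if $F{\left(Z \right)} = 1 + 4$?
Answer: $-4$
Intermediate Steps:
$F{\left(Z \right)} = 5$
$f{\left(D,o \right)} = 6 D + \left(-5 + D\right) \left(D + o\right)$ ($f{\left(D,o \right)} = D + \left(5 D + \left(-5 + D\right) \left(o + D\right)\right) = D + \left(5 D + \left(-5 + D\right) \left(D + o\right)\right) = 6 D + \left(-5 + D\right) \left(D + o\right)$)
$f{\left(-5,3 \right)} + 6 H{\left(1 \right)} = \left(-5 + \left(-5\right)^{2} - 15 - 15\right) + 6 \cdot 1 = \left(-5 + 25 - 15 - 15\right) + 6 = -10 + 6 = -4$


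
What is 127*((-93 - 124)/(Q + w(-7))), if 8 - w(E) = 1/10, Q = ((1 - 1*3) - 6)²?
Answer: -275590/719 ≈ -383.30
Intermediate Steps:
Q = 64 (Q = ((1 - 3) - 6)² = (-2 - 6)² = (-8)² = 64)
w(E) = 79/10 (w(E) = 8 - 1/10 = 8 - 1*⅒ = 8 - ⅒ = 79/10)
127*((-93 - 124)/(Q + w(-7))) = 127*((-93 - 124)/(64 + 79/10)) = 127*(-217/719/10) = 127*(-217*10/719) = 127*(-2170/719) = -275590/719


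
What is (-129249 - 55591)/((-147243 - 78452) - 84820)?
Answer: 36968/62103 ≈ 0.59527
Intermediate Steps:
(-129249 - 55591)/((-147243 - 78452) - 84820) = -184840/(-225695 - 84820) = -184840/(-310515) = -184840*(-1/310515) = 36968/62103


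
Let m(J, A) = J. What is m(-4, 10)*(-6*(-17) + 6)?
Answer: -432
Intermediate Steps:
m(-4, 10)*(-6*(-17) + 6) = -4*(-6*(-17) + 6) = -4*(102 + 6) = -4*108 = -432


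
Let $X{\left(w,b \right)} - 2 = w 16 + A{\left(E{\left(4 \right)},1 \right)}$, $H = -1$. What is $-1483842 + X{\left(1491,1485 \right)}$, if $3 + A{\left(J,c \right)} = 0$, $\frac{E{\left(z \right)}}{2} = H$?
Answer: $-1459987$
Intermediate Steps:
$E{\left(z \right)} = -2$ ($E{\left(z \right)} = 2 \left(-1\right) = -2$)
$A{\left(J,c \right)} = -3$ ($A{\left(J,c \right)} = -3 + 0 = -3$)
$X{\left(w,b \right)} = -1 + 16 w$ ($X{\left(w,b \right)} = 2 + \left(w 16 - 3\right) = 2 + \left(16 w - 3\right) = 2 + \left(-3 + 16 w\right) = -1 + 16 w$)
$-1483842 + X{\left(1491,1485 \right)} = -1483842 + \left(-1 + 16 \cdot 1491\right) = -1483842 + \left(-1 + 23856\right) = -1483842 + 23855 = -1459987$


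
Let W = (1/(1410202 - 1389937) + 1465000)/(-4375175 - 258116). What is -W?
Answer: 29688225001/93893642115 ≈ 0.31619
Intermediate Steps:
W = -29688225001/93893642115 (W = (1/20265 + 1465000)/(-4633291) = (1/20265 + 1465000)*(-1/4633291) = (29688225001/20265)*(-1/4633291) = -29688225001/93893642115 ≈ -0.31619)
-W = -1*(-29688225001/93893642115) = 29688225001/93893642115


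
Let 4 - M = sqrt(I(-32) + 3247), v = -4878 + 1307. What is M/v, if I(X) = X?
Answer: -4/3571 + sqrt(3215)/3571 ≈ 0.014758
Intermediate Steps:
v = -3571
M = 4 - sqrt(3215) (M = 4 - sqrt(-32 + 3247) = 4 - sqrt(3215) ≈ -52.701)
M/v = (4 - sqrt(3215))/(-3571) = (4 - sqrt(3215))*(-1/3571) = -4/3571 + sqrt(3215)/3571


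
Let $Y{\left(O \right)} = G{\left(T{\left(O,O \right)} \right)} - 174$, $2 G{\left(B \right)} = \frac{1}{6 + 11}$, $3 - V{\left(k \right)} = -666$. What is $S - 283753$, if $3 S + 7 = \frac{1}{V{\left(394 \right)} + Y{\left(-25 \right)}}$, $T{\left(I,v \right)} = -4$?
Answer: $- \frac{4775886004}{16831} \approx -2.8376 \cdot 10^{5}$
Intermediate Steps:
$V{\left(k \right)} = 669$ ($V{\left(k \right)} = 3 - -666 = 3 + 666 = 669$)
$G{\left(B \right)} = \frac{1}{34}$ ($G{\left(B \right)} = \frac{1}{2 \left(6 + 11\right)} = \frac{1}{2 \cdot 17} = \frac{1}{2} \cdot \frac{1}{17} = \frac{1}{34}$)
$Y{\left(O \right)} = - \frac{5915}{34}$ ($Y{\left(O \right)} = \frac{1}{34} - 174 = - \frac{5915}{34}$)
$S = - \frac{39261}{16831}$ ($S = - \frac{7}{3} + \frac{1}{3 \left(669 - \frac{5915}{34}\right)} = - \frac{7}{3} + \frac{1}{3 \cdot \frac{16831}{34}} = - \frac{7}{3} + \frac{1}{3} \cdot \frac{34}{16831} = - \frac{7}{3} + \frac{34}{50493} = - \frac{39261}{16831} \approx -2.3327$)
$S - 283753 = - \frac{39261}{16831} - 283753 = - \frac{4775886004}{16831}$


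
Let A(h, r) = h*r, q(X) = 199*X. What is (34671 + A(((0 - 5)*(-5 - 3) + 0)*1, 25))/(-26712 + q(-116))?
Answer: -35671/49796 ≈ -0.71634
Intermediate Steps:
(34671 + A(((0 - 5)*(-5 - 3) + 0)*1, 25))/(-26712 + q(-116)) = (34671 + (((0 - 5)*(-5 - 3) + 0)*1)*25)/(-26712 + 199*(-116)) = (34671 + ((-5*(-8) + 0)*1)*25)/(-26712 - 23084) = (34671 + ((40 + 0)*1)*25)/(-49796) = (34671 + (40*1)*25)*(-1/49796) = (34671 + 40*25)*(-1/49796) = (34671 + 1000)*(-1/49796) = 35671*(-1/49796) = -35671/49796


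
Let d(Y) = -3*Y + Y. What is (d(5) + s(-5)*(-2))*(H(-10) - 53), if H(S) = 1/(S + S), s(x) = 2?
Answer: 7427/10 ≈ 742.70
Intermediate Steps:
d(Y) = -2*Y
H(S) = 1/(2*S)
(d(5) + s(-5)*(-2))*(H(-10) - 53) = (-2*5 + 2*(-2))*((½)/(-10) - 53) = (-10 - 4)*((½)*(-⅒) - 53) = -14*(-1/20 - 53) = -14*(-1061/20) = 7427/10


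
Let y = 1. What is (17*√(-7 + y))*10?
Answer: 170*I*√6 ≈ 416.41*I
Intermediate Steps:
(17*√(-7 + y))*10 = (17*√(-7 + 1))*10 = (17*√(-6))*10 = (17*(I*√6))*10 = (17*I*√6)*10 = 170*I*√6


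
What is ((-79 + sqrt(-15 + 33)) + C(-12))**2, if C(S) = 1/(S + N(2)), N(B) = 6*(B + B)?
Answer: 899401/144 - 947*sqrt(2)/2 ≈ 5576.2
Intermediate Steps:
N(B) = 12*B (N(B) = 6*(2*B) = 12*B)
C(S) = 1/(24 + S) (C(S) = 1/(S + 12*2) = 1/(S + 24) = 1/(24 + S))
((-79 + sqrt(-15 + 33)) + C(-12))**2 = ((-79 + sqrt(-15 + 33)) + 1/(24 - 12))**2 = ((-79 + sqrt(18)) + 1/12)**2 = ((-79 + 3*sqrt(2)) + 1/12)**2 = (-947/12 + 3*sqrt(2))**2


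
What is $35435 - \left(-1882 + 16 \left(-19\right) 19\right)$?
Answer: $43093$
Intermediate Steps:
$35435 - \left(-1882 + 16 \left(-19\right) 19\right) = 35435 - \left(-1882 - 5776\right) = 35435 + \left(1882 - -5776\right) = 35435 + \left(1882 + 5776\right) = 35435 + 7658 = 43093$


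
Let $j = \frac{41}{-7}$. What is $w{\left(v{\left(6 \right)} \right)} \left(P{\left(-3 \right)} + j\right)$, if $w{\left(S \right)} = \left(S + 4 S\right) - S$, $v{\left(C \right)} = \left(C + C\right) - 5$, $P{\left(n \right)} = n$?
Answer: $-248$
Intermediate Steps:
$v{\left(C \right)} = -5 + 2 C$ ($v{\left(C \right)} = 2 C - 5 = -5 + 2 C$)
$j = - \frac{41}{7}$ ($j = 41 \left(- \frac{1}{7}\right) = - \frac{41}{7} \approx -5.8571$)
$w{\left(S \right)} = 4 S$ ($w{\left(S \right)} = 5 S - S = 4 S$)
$w{\left(v{\left(6 \right)} \right)} \left(P{\left(-3 \right)} + j\right) = 4 \left(-5 + 2 \cdot 6\right) \left(-3 - \frac{41}{7}\right) = 4 \left(-5 + 12\right) \left(- \frac{62}{7}\right) = 4 \cdot 7 \left(- \frac{62}{7}\right) = 28 \left(- \frac{62}{7}\right) = -248$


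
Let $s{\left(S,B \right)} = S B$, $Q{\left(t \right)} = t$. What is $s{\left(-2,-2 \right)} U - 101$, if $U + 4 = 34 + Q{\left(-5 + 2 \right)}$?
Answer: $7$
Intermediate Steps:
$s{\left(S,B \right)} = B S$
$U = 27$ ($U = -4 + \left(34 + \left(-5 + 2\right)\right) = -4 + \left(34 - 3\right) = -4 + 31 = 27$)
$s{\left(-2,-2 \right)} U - 101 = \left(-2\right) \left(-2\right) 27 - 101 = 4 \cdot 27 - 101 = 108 - 101 = 7$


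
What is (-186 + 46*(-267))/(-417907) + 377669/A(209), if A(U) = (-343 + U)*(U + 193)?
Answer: -157158892559/22511814276 ≈ -6.9812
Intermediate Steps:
A(U) = (-343 + U)*(193 + U)
(-186 + 46*(-267))/(-417907) + 377669/A(209) = (-186 + 46*(-267))/(-417907) + 377669/(-66199 + 209² - 150*209) = (-186 - 12282)*(-1/417907) + 377669/(-66199 + 43681 - 31350) = -12468*(-1/417907) + 377669/(-53868) = 12468/417907 + 377669*(-1/53868) = 12468/417907 - 377669/53868 = -157158892559/22511814276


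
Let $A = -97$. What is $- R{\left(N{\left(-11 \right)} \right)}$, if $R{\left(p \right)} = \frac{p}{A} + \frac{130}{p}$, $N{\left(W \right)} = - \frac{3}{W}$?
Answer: $- \frac{1525801}{3201} \approx -476.66$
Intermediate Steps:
$R{\left(p \right)} = \frac{130}{p} - \frac{p}{97}$ ($R{\left(p \right)} = \frac{p}{-97} + \frac{130}{p} = p \left(- \frac{1}{97}\right) + \frac{130}{p} = - \frac{p}{97} + \frac{130}{p} = \frac{130}{p} - \frac{p}{97}$)
$- R{\left(N{\left(-11 \right)} \right)} = - (\frac{130}{\left(-3\right) \frac{1}{-11}} - \frac{\left(-3\right) \frac{1}{-11}}{97}) = - (\frac{130}{\left(-3\right) \left(- \frac{1}{11}\right)} - \frac{\left(-3\right) \left(- \frac{1}{11}\right)}{97}) = - (\frac{130}{\frac{3}{11}} - \frac{3}{1067}) = - (130 \cdot \frac{11}{3} - \frac{3}{1067}) = - (\frac{1430}{3} - \frac{3}{1067}) = \left(-1\right) \frac{1525801}{3201} = - \frac{1525801}{3201}$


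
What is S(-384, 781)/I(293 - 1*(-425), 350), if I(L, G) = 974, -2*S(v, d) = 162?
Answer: -81/974 ≈ -0.083162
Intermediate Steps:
S(v, d) = -81 (S(v, d) = -1/2*162 = -81)
S(-384, 781)/I(293 - 1*(-425), 350) = -81/974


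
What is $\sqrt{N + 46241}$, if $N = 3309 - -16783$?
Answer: $\sqrt{66333} \approx 257.55$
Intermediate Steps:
$N = 20092$ ($N = 3309 + 16783 = 20092$)
$\sqrt{N + 46241} = \sqrt{20092 + 46241} = \sqrt{66333}$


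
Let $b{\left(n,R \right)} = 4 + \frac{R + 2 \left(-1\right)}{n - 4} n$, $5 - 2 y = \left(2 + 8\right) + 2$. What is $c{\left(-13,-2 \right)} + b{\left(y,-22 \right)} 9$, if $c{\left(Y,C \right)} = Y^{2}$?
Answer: $\frac{521}{5} \approx 104.2$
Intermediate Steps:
$y = - \frac{7}{2}$ ($y = \frac{5}{2} - \frac{\left(2 + 8\right) + 2}{2} = \frac{5}{2} - \frac{10 + 2}{2} = \frac{5}{2} - 6 = - \frac{7}{2} \approx -3.5$)
$b{\left(n,R \right)} = 4 + \frac{n \left(-2 + R\right)}{-4 + n}$ ($b{\left(n,R \right)} = 4 + \frac{R - 2}{-4 + n} n = 4 + \frac{-2 + R}{-4 + n} n = 4 + \frac{n \left(-2 + R\right)}{-4 + n}$)
$c{\left(-13,-2 \right)} + b{\left(y,-22 \right)} 9 = \left(-13\right)^{2} + \frac{-16 + 2 \left(- \frac{7}{2}\right) - -77}{-4 - \frac{7}{2}} \cdot 9 = 169 + \frac{-16 - 7 + 77}{- \frac{15}{2}} \cdot 9 = 169 + \left(- \frac{2}{15}\right) 54 \cdot 9 = 169 - \frac{324}{5} = \frac{521}{5}$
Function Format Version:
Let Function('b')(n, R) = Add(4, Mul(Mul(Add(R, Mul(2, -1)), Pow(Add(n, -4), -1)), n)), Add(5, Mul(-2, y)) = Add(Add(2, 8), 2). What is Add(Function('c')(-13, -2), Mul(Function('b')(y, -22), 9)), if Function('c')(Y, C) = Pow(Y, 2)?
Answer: Rational(521, 5) ≈ 104.20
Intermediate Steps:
y = Rational(-7, 2) (y = Add(Rational(5, 2), Mul(Rational(-1, 2), Add(Add(2, 8), 2))) = Add(Rational(5, 2), Mul(Rational(-1, 2), Add(10, 2))) = Add(Rational(5, 2), Mul(Rational(-1, 2), 12)) = Add(Rational(5, 2), -6) = Rational(-7, 2) ≈ -3.5000)
Function('b')(n, R) = Add(4, Mul(n, Pow(Add(-4, n), -1), Add(-2, R))) (Function('b')(n, R) = Add(4, Mul(Mul(Add(R, -2), Pow(Add(-4, n), -1)), n)) = Add(4, Mul(Mul(Add(-2, R), Pow(Add(-4, n), -1)), n)) = Add(4, Mul(Mul(Pow(Add(-4, n), -1), Add(-2, R)), n)) = Add(4, Mul(n, Pow(Add(-4, n), -1), Add(-2, R))))
Add(Function('c')(-13, -2), Mul(Function('b')(y, -22), 9)) = Add(Pow(-13, 2), Mul(Mul(Pow(Add(-4, Rational(-7, 2)), -1), Add(-16, Mul(2, Rational(-7, 2)), Mul(-22, Rational(-7, 2)))), 9)) = Add(169, Mul(Mul(Pow(Rational(-15, 2), -1), Add(-16, -7, 77)), 9)) = Add(169, Mul(Mul(Rational(-2, 15), 54), 9)) = Add(169, Mul(Rational(-36, 5), 9)) = Add(169, Rational(-324, 5)) = Rational(521, 5)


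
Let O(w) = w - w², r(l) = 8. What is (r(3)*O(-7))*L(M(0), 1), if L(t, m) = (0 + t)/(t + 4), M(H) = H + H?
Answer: 0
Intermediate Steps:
M(H) = 2*H
L(t, m) = t/(4 + t)
(r(3)*O(-7))*L(M(0), 1) = (8*(-7*(1 - 1*(-7))))*((2*0)/(4 + 2*0)) = (8*(-7*(1 + 7)))*(0/(4 + 0)) = (8*(-7*8))*(0/4) = (8*(-56))*(0*(¼)) = -448*0 = 0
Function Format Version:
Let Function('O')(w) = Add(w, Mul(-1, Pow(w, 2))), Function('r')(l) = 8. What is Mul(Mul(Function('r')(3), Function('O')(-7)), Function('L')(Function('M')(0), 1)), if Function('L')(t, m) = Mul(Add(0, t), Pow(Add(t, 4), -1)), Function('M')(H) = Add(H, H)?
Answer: 0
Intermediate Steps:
Function('M')(H) = Mul(2, H)
Function('L')(t, m) = Mul(t, Pow(Add(4, t), -1))
Mul(Mul(Function('r')(3), Function('O')(-7)), Function('L')(Function('M')(0), 1)) = Mul(Mul(8, Mul(-7, Add(1, Mul(-1, -7)))), Mul(Mul(2, 0), Pow(Add(4, Mul(2, 0)), -1))) = Mul(Mul(8, Mul(-7, Add(1, 7))), Mul(0, Pow(Add(4, 0), -1))) = Mul(Mul(8, Mul(-7, 8)), Mul(0, Pow(4, -1))) = Mul(Mul(8, -56), Mul(0, Rational(1, 4))) = Mul(-448, 0) = 0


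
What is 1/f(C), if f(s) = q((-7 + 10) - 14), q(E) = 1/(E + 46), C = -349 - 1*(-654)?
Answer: 35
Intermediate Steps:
C = 305 (C = -349 + 654 = 305)
q(E) = 1/(46 + E)
f(s) = 1/35 (f(s) = 1/(46 + ((-7 + 10) - 14)) = 1/(46 + (3 - 14)) = 1/(46 - 11) = 1/35)
1/f(C) = 1/(1/35) = 35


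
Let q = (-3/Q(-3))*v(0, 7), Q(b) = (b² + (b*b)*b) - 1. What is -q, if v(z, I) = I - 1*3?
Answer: -12/19 ≈ -0.63158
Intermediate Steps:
v(z, I) = -3 + I (v(z, I) = I - 3 = -3 + I)
Q(b) = -1 + b² + b³ (Q(b) = (b² + b²*b) - 1 = (b² + b³) - 1 = -1 + b² + b³)
q = 12/19 (q = (-3/(-1 + (-3)² + (-3)³))*(-3 + 7) = -3/(-1 + 9 - 27)*4 = -3/(-19)*4 = -3*(-1/19)*4 = (3/19)*4 = 12/19 ≈ 0.63158)
-q = -1*12/19 = -12/19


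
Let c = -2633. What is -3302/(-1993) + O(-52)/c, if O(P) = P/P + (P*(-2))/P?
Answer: 8696159/5247569 ≈ 1.6572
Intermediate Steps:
O(P) = -1 (O(P) = 1 + (-2*P)/P = 1 - 2 = -1)
-3302/(-1993) + O(-52)/c = -3302/(-1993) - 1/(-2633) = -3302*(-1/1993) - 1*(-1/2633) = 3302/1993 + 1/2633 = 8696159/5247569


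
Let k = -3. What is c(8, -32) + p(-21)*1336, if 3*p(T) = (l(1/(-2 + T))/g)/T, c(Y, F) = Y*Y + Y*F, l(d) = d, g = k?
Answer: -835960/4347 ≈ -192.31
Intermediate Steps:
g = -3
c(Y, F) = Y² + F*Y
p(T) = -1/(9*T*(-2 + T)) (p(T) = ((1/((-2 + T)*(-3)))/T)/3 = ((-⅓/(-2 + T))/T)/3 = ((-1/(3*(-2 + T)))/T)/3 = (-1/(3*T*(-2 + T)))/3 = -1/(9*T*(-2 + T)))
c(8, -32) + p(-21)*1336 = 8*(-32 + 8) - ⅑/(-21*(-2 - 21))*1336 = 8*(-24) - ⅑*(-1/21)/(-23)*1336 = -192 - ⅑*(-1/21)*(-1/23)*1336 = -192 - 1/4347*1336 = -192 - 1336/4347 = -835960/4347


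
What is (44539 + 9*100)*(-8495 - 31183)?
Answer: -1802928642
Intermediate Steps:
(44539 + 9*100)*(-8495 - 31183) = (44539 + 900)*(-39678) = 45439*(-39678) = -1802928642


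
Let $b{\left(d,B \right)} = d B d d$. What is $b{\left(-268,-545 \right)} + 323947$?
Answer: $10490937387$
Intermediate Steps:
$b{\left(d,B \right)} = B d^{3}$ ($b{\left(d,B \right)} = B d d d = B d^{2} d = B d^{3}$)
$b{\left(-268,-545 \right)} + 323947 = - 545 \left(-268\right)^{3} + 323947 = \left(-545\right) \left(-19248832\right) + 323947 = 10490613440 + 323947 = 10490937387$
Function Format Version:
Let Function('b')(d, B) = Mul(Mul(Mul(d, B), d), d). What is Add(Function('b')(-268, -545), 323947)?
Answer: 10490937387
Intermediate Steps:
Function('b')(d, B) = Mul(B, Pow(d, 3)) (Function('b')(d, B) = Mul(Mul(Mul(B, d), d), d) = Mul(Mul(B, Pow(d, 2)), d) = Mul(B, Pow(d, 3)))
Add(Function('b')(-268, -545), 323947) = Add(Mul(-545, Pow(-268, 3)), 323947) = Add(Mul(-545, -19248832), 323947) = Add(10490613440, 323947) = 10490937387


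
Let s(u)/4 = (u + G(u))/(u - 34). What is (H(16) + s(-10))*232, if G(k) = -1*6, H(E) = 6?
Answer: 19024/11 ≈ 1729.5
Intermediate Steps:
G(k) = -6
s(u) = 4*(-6 + u)/(-34 + u) (s(u) = 4*((u - 6)/(u - 34)) = 4*((-6 + u)/(-34 + u)) = 4*(-6 + u)/(-34 + u))
(H(16) + s(-10))*232 = (6 + 4*(-6 - 10)/(-34 - 10))*232 = (6 + 4*(-16)/(-44))*232 = (6 + 4*(-1/44)*(-16))*232 = (6 + 16/11)*232 = (82/11)*232 = 19024/11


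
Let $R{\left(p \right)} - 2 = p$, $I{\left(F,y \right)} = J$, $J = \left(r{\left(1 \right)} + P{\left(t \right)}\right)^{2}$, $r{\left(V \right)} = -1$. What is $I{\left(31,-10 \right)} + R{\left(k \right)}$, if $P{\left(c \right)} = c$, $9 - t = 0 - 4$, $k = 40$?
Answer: $186$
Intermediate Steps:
$t = 13$ ($t = 9 - \left(0 - 4\right) = 9 - -4 = 9 + 4 = 13$)
$J = 144$ ($J = \left(-1 + 13\right)^{2} = 12^{2} = 144$)
$I{\left(F,y \right)} = 144$
$R{\left(p \right)} = 2 + p$
$I{\left(31,-10 \right)} + R{\left(k \right)} = 144 + \left(2 + 40\right) = 144 + 42 = 186$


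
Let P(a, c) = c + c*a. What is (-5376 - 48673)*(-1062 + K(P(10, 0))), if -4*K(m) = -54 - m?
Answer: 113340753/2 ≈ 5.6670e+7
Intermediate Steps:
P(a, c) = c + a*c
K(m) = 27/2 + m/4 (K(m) = -(-54 - m)/4 = 27/2 + m/4)
(-5376 - 48673)*(-1062 + K(P(10, 0))) = (-5376 - 48673)*(-1062 + (27/2 + (0*(1 + 10))/4)) = -54049*(-1062 + (27/2 + (0*11)/4)) = -54049*(-1062 + (27/2 + (¼)*0)) = -54049*(-1062 + (27/2 + 0)) = -54049*(-1062 + 27/2) = -54049*(-2097/2) = 113340753/2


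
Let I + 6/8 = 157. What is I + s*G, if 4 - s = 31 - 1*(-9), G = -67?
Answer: 10273/4 ≈ 2568.3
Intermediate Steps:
I = 625/4 (I = -¾ + 157 = 625/4 ≈ 156.25)
s = -36 (s = 4 - (31 - 1*(-9)) = 4 - (31 + 9) = 4 - 1*40 = 4 - 40 = -36)
I + s*G = 625/4 - 36*(-67) = 625/4 + 2412 = 10273/4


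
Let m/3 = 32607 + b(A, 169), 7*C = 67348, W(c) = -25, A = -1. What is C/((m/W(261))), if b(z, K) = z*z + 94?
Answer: -841850/343371 ≈ -2.4517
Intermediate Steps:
b(z, K) = 94 + z² (b(z, K) = z² + 94 = 94 + z²)
C = 67348/7 (C = (⅐)*67348 = 67348/7 ≈ 9621.1)
m = 98106 (m = 3*(32607 + (94 + (-1)²)) = 3*(32607 + (94 + 1)) = 3*(32607 + 95) = 3*32702 = 98106)
C/((m/W(261))) = 67348/(7*((98106/(-25)))) = 67348/(7*((98106*(-1/25)))) = 67348/(7*(-98106/25)) = (67348/7)*(-25/98106) = -841850/343371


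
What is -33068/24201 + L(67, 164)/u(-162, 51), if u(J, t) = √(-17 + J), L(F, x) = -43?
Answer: -33068/24201 + 43*I*√179/179 ≈ -1.3664 + 3.214*I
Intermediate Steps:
-33068/24201 + L(67, 164)/u(-162, 51) = -33068/24201 - 43/√(-17 - 162) = -33068*1/24201 - 43*(-I*√179/179) = -33068/24201 - 43*(-I*√179/179) = -33068/24201 - (-43)*I*√179/179 = -33068/24201 + 43*I*√179/179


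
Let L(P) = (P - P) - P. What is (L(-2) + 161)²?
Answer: 26569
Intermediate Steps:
L(P) = -P (L(P) = 0 - P = -P)
(L(-2) + 161)² = (-1*(-2) + 161)² = (2 + 161)² = 163² = 26569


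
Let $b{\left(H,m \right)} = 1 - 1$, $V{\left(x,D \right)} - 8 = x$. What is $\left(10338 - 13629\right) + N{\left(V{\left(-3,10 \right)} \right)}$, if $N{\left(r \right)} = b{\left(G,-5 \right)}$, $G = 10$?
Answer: $-3291$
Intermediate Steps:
$V{\left(x,D \right)} = 8 + x$
$b{\left(H,m \right)} = 0$
$N{\left(r \right)} = 0$
$\left(10338 - 13629\right) + N{\left(V{\left(-3,10 \right)} \right)} = \left(10338 - 13629\right) + 0 = -3291 + 0 = -3291$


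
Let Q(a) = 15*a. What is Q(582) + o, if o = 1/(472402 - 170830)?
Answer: 2632723561/301572 ≈ 8730.0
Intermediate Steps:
o = 1/301572 ≈ 3.3160e-6
Q(582) + o = 15*582 + 1/301572 = 8730 + 1/301572 = 2632723561/301572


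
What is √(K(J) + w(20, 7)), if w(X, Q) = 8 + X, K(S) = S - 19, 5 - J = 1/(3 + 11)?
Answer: √2730/14 ≈ 3.7321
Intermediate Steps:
J = 69/14 (J = 5 - 1/(3 + 11) = 5 - 1/14 = 69/14 ≈ 4.9286)
K(S) = -19 + S
√(K(J) + w(20, 7)) = √((-19 + 69/14) + (8 + 20)) = √(-197/14 + 28) = √(195/14) = √2730/14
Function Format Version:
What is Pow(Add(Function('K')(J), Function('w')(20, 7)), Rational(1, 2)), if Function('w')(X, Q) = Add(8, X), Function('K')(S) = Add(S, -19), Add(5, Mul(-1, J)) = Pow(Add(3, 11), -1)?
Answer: Mul(Rational(1, 14), Pow(2730, Rational(1, 2))) ≈ 3.7321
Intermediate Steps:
J = Rational(69, 14) (J = Add(5, Mul(-1, Pow(Add(3, 11), -1))) = Add(5, Mul(-1, Pow(14, -1))) = Add(5, Mul(-1, Rational(1, 14))) = Add(5, Rational(-1, 14)) = Rational(69, 14) ≈ 4.9286)
Function('K')(S) = Add(-19, S)
Pow(Add(Function('K')(J), Function('w')(20, 7)), Rational(1, 2)) = Pow(Add(Add(-19, Rational(69, 14)), Add(8, 20)), Rational(1, 2)) = Pow(Add(Rational(-197, 14), 28), Rational(1, 2)) = Pow(Rational(195, 14), Rational(1, 2)) = Mul(Rational(1, 14), Pow(2730, Rational(1, 2)))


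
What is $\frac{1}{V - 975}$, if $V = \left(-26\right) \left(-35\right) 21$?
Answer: $\frac{1}{18135} \approx 5.5142 \cdot 10^{-5}$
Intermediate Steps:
$V = 19110$ ($V = 910 \cdot 21 = 19110$)
$\frac{1}{V - 975} = \frac{1}{19110 - 975} = \frac{1}{18135}$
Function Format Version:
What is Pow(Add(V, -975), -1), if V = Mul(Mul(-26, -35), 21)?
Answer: Rational(1, 18135) ≈ 5.5142e-5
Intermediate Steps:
V = 19110 (V = Mul(910, 21) = 19110)
Pow(Add(V, -975), -1) = Pow(Add(19110, -975), -1) = Pow(18135, -1) = Rational(1, 18135)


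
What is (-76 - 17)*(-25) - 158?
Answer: 2167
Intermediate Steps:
(-76 - 17)*(-25) - 158 = -93*(-25) - 158 = 2325 - 158 = 2167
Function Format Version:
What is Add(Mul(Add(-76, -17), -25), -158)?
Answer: 2167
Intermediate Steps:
Add(Mul(Add(-76, -17), -25), -158) = Add(Mul(-93, -25), -158) = Add(2325, -158) = 2167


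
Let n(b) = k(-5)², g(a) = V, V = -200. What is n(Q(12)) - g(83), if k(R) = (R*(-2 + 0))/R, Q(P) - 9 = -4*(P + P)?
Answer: 204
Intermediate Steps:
Q(P) = 9 - 8*P (Q(P) = 9 - 4*(P + P) = 9 - 8*P)
g(a) = -200
k(R) = -2 (k(R) = (R*(-2))/R = (-2*R)/R = -2)
n(b) = 4 (n(b) = (-2)² = 4)
n(Q(12)) - g(83) = 4 - 1*(-200) = 4 + 200 = 204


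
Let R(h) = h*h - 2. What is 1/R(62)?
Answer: 1/3842 ≈ 0.00026028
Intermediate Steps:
R(h) = -2 + h² (R(h) = h² - 2 = -2 + h²)
1/R(62) = 1/(-2 + 62²) = 1/(-2 + 3844) = 1/3842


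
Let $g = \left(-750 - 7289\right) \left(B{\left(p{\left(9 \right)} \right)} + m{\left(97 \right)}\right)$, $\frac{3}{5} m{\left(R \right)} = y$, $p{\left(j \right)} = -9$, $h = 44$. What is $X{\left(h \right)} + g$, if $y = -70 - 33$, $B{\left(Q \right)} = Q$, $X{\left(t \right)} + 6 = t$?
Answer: $\frac{4357252}{3} \approx 1.4524 \cdot 10^{6}$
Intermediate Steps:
$X{\left(t \right)} = -6 + t$
$y = -103$
$m{\left(R \right)} = - \frac{515}{3}$ ($m{\left(R \right)} = \frac{5}{3} \left(-103\right) = - \frac{515}{3}$)
$g = \frac{4357138}{3}$ ($g = \left(-750 - 7289\right) \left(-9 - \frac{515}{3}\right) = \left(-8039\right) \left(- \frac{542}{3}\right) = \frac{4357138}{3} \approx 1.4524 \cdot 10^{6}$)
$X{\left(h \right)} + g = \left(-6 + 44\right) + \frac{4357138}{3} = 38 + \frac{4357138}{3} = \frac{4357252}{3}$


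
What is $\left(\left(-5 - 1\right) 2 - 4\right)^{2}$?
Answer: $256$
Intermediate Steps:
$\left(\left(-5 - 1\right) 2 - 4\right)^{2} = \left(\left(-6\right) 2 - 4\right)^{2} = \left(-12 - 4\right)^{2} = \left(-16\right)^{2} = 256$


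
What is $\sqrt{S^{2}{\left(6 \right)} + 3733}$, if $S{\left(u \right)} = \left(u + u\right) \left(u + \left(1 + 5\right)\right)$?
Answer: $\sqrt{24469} \approx 156.43$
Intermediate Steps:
$S{\left(u \right)} = 2 u \left(6 + u\right)$ ($S{\left(u \right)} = 2 u \left(u + 6\right) = 2 u \left(6 + u\right)$)
$\sqrt{S^{2}{\left(6 \right)} + 3733} = \sqrt{\left(2 \cdot 6 \left(6 + 6\right)\right)^{2} + 3733} = \sqrt{\left(2 \cdot 6 \cdot 12\right)^{2} + 3733} = \sqrt{144^{2} + 3733} = \sqrt{20736 + 3733} = \sqrt{24469}$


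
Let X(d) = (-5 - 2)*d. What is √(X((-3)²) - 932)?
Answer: I*√995 ≈ 31.544*I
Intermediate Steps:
X(d) = -7*d
√(X((-3)²) - 932) = √(-7*(-3)² - 932) = √(-7*9 - 932) = √(-63 - 932) = √(-995) = I*√995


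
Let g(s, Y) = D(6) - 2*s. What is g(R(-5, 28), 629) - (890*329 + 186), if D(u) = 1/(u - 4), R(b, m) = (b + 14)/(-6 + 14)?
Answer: -1171991/4 ≈ -2.9300e+5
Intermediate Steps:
R(b, m) = 7/4 + b/8 (R(b, m) = (14 + b)/8 = (14 + b)*(1/8) = 7/4 + b/8)
D(u) = 1/(-4 + u)
g(s, Y) = 1/2 - 2*s (g(s, Y) = 1/(-4 + 6) - 2*s = 1/2 - 2*s)
g(R(-5, 28), 629) - (890*329 + 186) = (1/2 - 2*(7/4 + (1/8)*(-5))) - (890*329 + 186) = (1/2 - 2*(7/4 - 5/8)) - (292810 + 186) = (1/2 - 2*9/8) - 1*292996 = (1/2 - 9/4) - 292996 = -7/4 - 292996 = -1171991/4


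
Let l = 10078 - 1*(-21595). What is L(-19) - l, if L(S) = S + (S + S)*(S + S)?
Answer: -30248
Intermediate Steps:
l = 31673 (l = 10078 + 21595 = 31673)
L(S) = S + 4*S² (L(S) = S + (2*S)*(2*S) = S + 4*S²)
L(-19) - l = -19*(1 + 4*(-19)) - 1*31673 = -19*(1 - 76) - 31673 = -19*(-75) - 31673 = 1425 - 31673 = -30248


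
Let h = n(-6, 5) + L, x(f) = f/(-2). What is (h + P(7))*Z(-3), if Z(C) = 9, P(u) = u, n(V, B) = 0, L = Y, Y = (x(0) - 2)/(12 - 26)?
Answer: 450/7 ≈ 64.286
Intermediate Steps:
x(f) = -f/2 (x(f) = f*(-½) = -f/2)
Y = ⅐ (Y = (-½*0 - 2)/(12 - 26) = (0 - 2)/(-14) = -2*(-1/14) = ⅐ ≈ 0.14286)
L = ⅐ ≈ 0.14286
h = ⅐ (h = 0 + ⅐ = ⅐ ≈ 0.14286)
(h + P(7))*Z(-3) = (⅐ + 7)*9 = (50/7)*9 = 450/7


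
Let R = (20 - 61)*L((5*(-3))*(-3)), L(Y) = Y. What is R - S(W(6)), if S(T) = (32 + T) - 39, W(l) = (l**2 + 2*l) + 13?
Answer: -1899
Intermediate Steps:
W(l) = 13 + l**2 + 2*l
R = -1845 (R = (20 - 61)*((5*(-3))*(-3)) = -(-615)*(-3) = -41*45 = -1845)
S(T) = -7 + T
R - S(W(6)) = -1845 - (-7 + (13 + 6**2 + 2*6)) = -1845 - (-7 + (13 + 36 + 12)) = -1845 - (-7 + 61) = -1845 - 1*54 = -1845 - 54 = -1899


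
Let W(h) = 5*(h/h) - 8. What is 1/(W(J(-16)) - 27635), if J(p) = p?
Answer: -1/27638 ≈ -3.6182e-5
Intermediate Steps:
W(h) = -3 (W(h) = 5*1 - 8 = 5 - 8 = -3)
1/(W(J(-16)) - 27635) = 1/(-3 - 27635) = 1/(-27638) = -1/27638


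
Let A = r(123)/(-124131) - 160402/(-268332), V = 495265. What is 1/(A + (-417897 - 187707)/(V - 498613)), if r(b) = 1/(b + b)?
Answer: 1175968724287/213418424921446 ≈ 0.0055102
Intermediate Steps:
r(b) = 1/(2*b)
A = 204086310605/341410274793 (A = ((½)/123)/(-124131) - 160402/(-268332) = ((½)*(1/123))*(-1/124131) - 160402*(-1/268332) = (1/246)*(-1/124131) + 80201/134166 = -1/30536226 + 80201/134166 = 204086310605/341410274793 ≈ 0.59777)
1/(A + (-417897 - 187707)/(V - 498613)) = 1/(204086310605/341410274793 + (-417897 - 187707)/(495265 - 498613)) = 1/(204086310605/341410274793 - 605604/(-3348)) = 1/(204086310605/341410274793 - 605604*(-1/3348)) = 1/(204086310605/341410274793 + 50467/279) = 1/(213418424921446/1175968724287) = 1175968724287/213418424921446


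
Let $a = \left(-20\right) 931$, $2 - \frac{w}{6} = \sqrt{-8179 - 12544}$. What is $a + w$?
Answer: $-18608 - 6 i \sqrt{20723} \approx -18608.0 - 863.73 i$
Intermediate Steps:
$w = 12 - 6 i \sqrt{20723}$ ($w = 12 - 6 \sqrt{-8179 - 12544} = 12 - 6 \sqrt{-20723} = 12 - 6 i \sqrt{20723} \approx 12.0 - 863.73 i$)
$a = -18620$
$a + w = -18620 + \left(12 - 6 i \sqrt{20723}\right) = -18608 - 6 i \sqrt{20723}$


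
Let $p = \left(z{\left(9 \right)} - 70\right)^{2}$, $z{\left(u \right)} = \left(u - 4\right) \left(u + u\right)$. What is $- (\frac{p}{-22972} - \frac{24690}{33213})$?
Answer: $\frac{48371990}{63580753} \approx 0.7608$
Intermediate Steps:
$z{\left(u \right)} = 2 u \left(-4 + u\right)$ ($z{\left(u \right)} = \left(-4 + u\right) 2 u = 2 u \left(-4 + u\right)$)
$p = 400$ ($p = \left(2 \cdot 9 \left(-4 + 9\right) - 70\right)^{2} = \left(2 \cdot 9 \cdot 5 - 70\right)^{2} = \left(90 - 70\right)^{2} = 20^{2} = 400$)
$- (\frac{p}{-22972} - \frac{24690}{33213}) = - (\frac{400}{-22972} - \frac{24690}{33213}) = - (400 \left(- \frac{1}{22972}\right) - \frac{8230}{11071}) = - (- \frac{100}{5743} - \frac{8230}{11071}) = \left(-1\right) \left(- \frac{48371990}{63580753}\right) = \frac{48371990}{63580753}$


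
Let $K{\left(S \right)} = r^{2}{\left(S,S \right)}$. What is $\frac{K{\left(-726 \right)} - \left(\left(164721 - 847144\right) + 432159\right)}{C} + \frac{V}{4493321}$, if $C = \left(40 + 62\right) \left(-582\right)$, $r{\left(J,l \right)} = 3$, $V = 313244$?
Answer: $- \frac{65056559401}{15690676932} \approx -4.1462$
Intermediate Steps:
$K{\left(S \right)} = 9$ ($K{\left(S \right)} = 3^{2} = 9$)
$C = -59364$ ($C = 102 \left(-582\right) = -59364$)
$\frac{K{\left(-726 \right)} - \left(\left(164721 - 847144\right) + 432159\right)}{C} + \frac{V}{4493321} = \frac{9 - \left(\left(164721 - 847144\right) + 432159\right)}{-59364} + \frac{313244}{4493321} = \left(9 - \left(-682423 + 432159\right)\right) \left(- \frac{1}{59364}\right) + 313244 \cdot \frac{1}{4493321} = \left(9 - -250264\right) \left(- \frac{1}{59364}\right) + \frac{313244}{4493321} = \left(9 + 250264\right) \left(- \frac{1}{59364}\right) + \frac{313244}{4493321} = 250273 \left(- \frac{1}{59364}\right) + \frac{313244}{4493321} = - \frac{250273}{59364} + \frac{313244}{4493321} = - \frac{65056559401}{15690676932}$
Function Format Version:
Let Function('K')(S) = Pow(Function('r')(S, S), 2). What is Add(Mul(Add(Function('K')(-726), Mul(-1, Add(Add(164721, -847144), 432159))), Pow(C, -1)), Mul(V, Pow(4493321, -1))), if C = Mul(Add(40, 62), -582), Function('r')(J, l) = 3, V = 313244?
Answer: Rational(-65056559401, 15690676932) ≈ -4.1462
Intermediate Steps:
Function('K')(S) = 9 (Function('K')(S) = Pow(3, 2) = 9)
C = -59364 (C = Mul(102, -582) = -59364)
Add(Mul(Add(Function('K')(-726), Mul(-1, Add(Add(164721, -847144), 432159))), Pow(C, -1)), Mul(V, Pow(4493321, -1))) = Add(Mul(Add(9, Mul(-1, Add(Add(164721, -847144), 432159))), Pow(-59364, -1)), Mul(313244, Pow(4493321, -1))) = Add(Mul(Add(9, Mul(-1, Add(-682423, 432159))), Rational(-1, 59364)), Mul(313244, Rational(1, 4493321))) = Add(Mul(Add(9, Mul(-1, -250264)), Rational(-1, 59364)), Rational(313244, 4493321)) = Add(Mul(Add(9, 250264), Rational(-1, 59364)), Rational(313244, 4493321)) = Add(Mul(250273, Rational(-1, 59364)), Rational(313244, 4493321)) = Add(Rational(-250273, 59364), Rational(313244, 4493321)) = Rational(-65056559401, 15690676932)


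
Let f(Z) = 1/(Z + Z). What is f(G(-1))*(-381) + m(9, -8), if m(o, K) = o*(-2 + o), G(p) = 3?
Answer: -½ ≈ -0.50000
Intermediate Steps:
f(Z) = 1/(2*Z)
f(G(-1))*(-381) + m(9, -8) = ((½)/3)*(-381) + 9*(-2 + 9) = ((½)*(⅓))*(-381) + 9*7 = (⅙)*(-381) + 63 = -127/2 + 63 = -½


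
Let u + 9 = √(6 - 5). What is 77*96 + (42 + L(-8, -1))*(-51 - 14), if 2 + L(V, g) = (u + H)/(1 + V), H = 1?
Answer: 4727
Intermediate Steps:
u = -8 (u = -9 + √(6 - 5) = -9 + √1 = -9 + 1 = -8)
L(V, g) = -2 - 7/(1 + V) (L(V, g) = -2 + (-8 + 1)/(1 + V) = -2 - 7/(1 + V))
77*96 + (42 + L(-8, -1))*(-51 - 14) = 77*96 + (42 + (-9 - 2*(-8))/(1 - 8))*(-51 - 14) = 7392 + (42 + (-9 + 16)/(-7))*(-65) = 7392 + (42 - ⅐*7)*(-65) = 7392 + (42 - 1)*(-65) = 7392 + 41*(-65) = 7392 - 2665 = 4727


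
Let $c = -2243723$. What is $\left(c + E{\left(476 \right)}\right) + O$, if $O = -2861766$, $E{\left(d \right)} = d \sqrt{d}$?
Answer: $-5105489 + 952 \sqrt{119} \approx -5.0951 \cdot 10^{6}$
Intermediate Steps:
$E{\left(d \right)} = d^{\frac{3}{2}}$
$\left(c + E{\left(476 \right)}\right) + O = \left(-2243723 + 476^{\frac{3}{2}}\right) - 2861766 = \left(-2243723 + 952 \sqrt{119}\right) - 2861766 = -5105489 + 952 \sqrt{119}$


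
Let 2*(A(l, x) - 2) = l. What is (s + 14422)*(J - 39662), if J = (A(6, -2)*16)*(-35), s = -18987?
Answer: 193839030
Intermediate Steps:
A(l, x) = 2 + l/2
J = -2800 (J = ((2 + (1/2)*6)*16)*(-35) = ((2 + 3)*16)*(-35) = (5*16)*(-35) = 80*(-35) = -2800)
(s + 14422)*(J - 39662) = (-18987 + 14422)*(-2800 - 39662) = -4565*(-42462) = 193839030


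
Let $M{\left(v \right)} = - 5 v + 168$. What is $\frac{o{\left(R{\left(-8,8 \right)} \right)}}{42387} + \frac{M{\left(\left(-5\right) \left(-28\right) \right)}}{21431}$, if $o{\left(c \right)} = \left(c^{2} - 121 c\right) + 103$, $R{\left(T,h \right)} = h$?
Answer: $- \frac{13238705}{302798599} \approx -0.043721$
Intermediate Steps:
$o{\left(c \right)} = 103 + c^{2} - 121 c$
$M{\left(v \right)} = 168 - 5 v$
$\frac{o{\left(R{\left(-8,8 \right)} \right)}}{42387} + \frac{M{\left(\left(-5\right) \left(-28\right) \right)}}{21431} = \frac{103 + 8^{2} - 968}{42387} + \frac{168 - 5 \left(\left(-5\right) \left(-28\right)\right)}{21431} = \left(103 + 64 - 968\right) \frac{1}{42387} + \left(168 - 700\right) \frac{1}{21431} = \left(-801\right) \frac{1}{42387} + \left(168 - 700\right) \frac{1}{21431} = - \frac{267}{14129} - \frac{532}{21431} = - \frac{13238705}{302798599}$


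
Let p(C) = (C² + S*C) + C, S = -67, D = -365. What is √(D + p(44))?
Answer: I*√1333 ≈ 36.51*I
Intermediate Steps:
p(C) = C² - 66*C (p(C) = (C² - 67*C) + C = C² - 66*C)
√(D + p(44)) = √(-365 + 44*(-66 + 44)) = √(-365 + 44*(-22)) = √(-365 - 968) = √(-1333) = I*√1333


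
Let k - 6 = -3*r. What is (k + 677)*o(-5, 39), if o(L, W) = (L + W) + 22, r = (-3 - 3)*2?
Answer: 40264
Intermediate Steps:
r = -12 (r = -6*2 = -12)
k = 42 (k = 6 - 3*(-12) = 6 + 36 = 42)
o(L, W) = 22 + L + W
(k + 677)*o(-5, 39) = (42 + 677)*(22 - 5 + 39) = 719*56 = 40264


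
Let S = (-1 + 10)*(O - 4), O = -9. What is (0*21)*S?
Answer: 0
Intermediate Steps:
S = -117 (S = (-1 + 10)*(-9 - 4) = 9*(-13) = -117)
(0*21)*S = (0*21)*(-117) = 0*(-117) = 0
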